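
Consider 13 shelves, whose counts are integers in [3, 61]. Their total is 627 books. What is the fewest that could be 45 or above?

Each value short of 45 is at most 44, costing at least 61 − 44 = 17 against the maximum total of 793.
We can afford to lose at most 793 − 627 = 166, so at most ⌊166/17⌋ = 9 fall short, and at least 4 are ≥ 45.
Exactly 4 works: 4 values at 61 and 9 at 44 total 640; lower one of the high values by 13 (still ≥ 45) to hit 627.

4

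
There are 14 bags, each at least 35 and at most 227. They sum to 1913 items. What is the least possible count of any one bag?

Minimizing one value means maximizing the remaining 13.
The other 13 can take up 13 × 227 = 2951 ≥ 1913 − 35, so one bag can sit at its floor of 35.
Achievable: one at 35 and the other 13 totalling 1878, which fits since 13 × 35 ≤ 1878 ≤ 13 × 227.

35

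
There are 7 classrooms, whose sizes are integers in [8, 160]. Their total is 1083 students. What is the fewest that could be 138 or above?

Suppose at most 7 − j of them reach 138; then j values are ≤ 137 and the rest ≤ 160.
The total is then ≤ 137·j + 160·(7 − j) = 1120 − 23j. For this to be ≥ 1083 we need j ≤ 1, so at least 7 − 1 = 6 must reach 138.
Exactly 6 works: 6 values at 160 and 1 at 137 total 1097; lower one of the high values by 14 (still ≥ 138) to hit 1083.

6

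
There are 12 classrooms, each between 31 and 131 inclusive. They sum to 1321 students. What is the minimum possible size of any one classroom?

31

Minimizing one value means maximizing the remaining 11.
The other 11 can take up 11 × 131 = 1441 ≥ 1321 − 31, so one classroom can sit at its floor of 31.
Achievable: one at 31 and the other 11 totalling 1290, which fits since 11 × 31 ≤ 1290 ≤ 11 × 131.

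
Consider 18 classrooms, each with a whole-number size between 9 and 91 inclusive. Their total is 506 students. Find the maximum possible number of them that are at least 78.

With k values at 78 or above and the rest at least 9, the sum is at least 162 + 69k.
Since the sum is 506, we need 69k ≤ 344, i.e. k ≤ 4.
k = 4 is achieved by 4 values at 78 and 14 at 9, total 438; add 68 to one value (staying below 78) to reach 506.

4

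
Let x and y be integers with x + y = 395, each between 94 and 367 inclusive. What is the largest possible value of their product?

39006

xy = x(395 − x) is maximized when x is as near 395/2 as the bounds allow.
Taking x = 197 and y = 198 (both in [94, 367]) gives xy = 39006.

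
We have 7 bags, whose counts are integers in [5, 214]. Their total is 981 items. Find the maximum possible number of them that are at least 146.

6

Suppose k of them are at least 146. Those contribute at least 146 each and the other 7 − k at least 5 each.
So the total is at least 146k + 5(7 − k) = 35 + 141k. This must be ≤ 981, giving k ≤ 6.
k = 6 is achieved by 6 values at 146 and 1 at 5, total 881; add 100 to one value (staying below 146) to reach 981.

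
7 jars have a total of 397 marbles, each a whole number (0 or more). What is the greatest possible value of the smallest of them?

If every one of the 7 were at least 57, the total would be at least 7 × 57 = 399 > 397.
Achievable: 2 of them at 56 and 5 at 57 total 397.

56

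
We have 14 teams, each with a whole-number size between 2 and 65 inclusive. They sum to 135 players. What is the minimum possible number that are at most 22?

Each value above 22 is at least 23, contributing at least 23 − 2 = 21 above the floor 2.
The sum exceeds the floor total 28 by 107, so at most ⌊107/21⌋ = 5 exceed 22, and at least 9 are ≤ 22.
Exactly 9 works: 9 values at 2 and 5 at 23 total 133; raise one of the low values by 2 (still ≤ 22) to hit 135.

9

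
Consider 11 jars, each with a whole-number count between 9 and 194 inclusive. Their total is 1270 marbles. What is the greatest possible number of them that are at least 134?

Suppose k of them are at least 134. Those contribute at least 134 each and the other 11 − k at least 9 each.
So the total is at least 134k + 9(11 − k) = 99 + 125k. This must be ≤ 1270, giving k ≤ 9.
k = 9 is achieved by 9 values at 134 and 2 at 9, total 1224; add 46 to one value (staying below 134) to reach 1270.

9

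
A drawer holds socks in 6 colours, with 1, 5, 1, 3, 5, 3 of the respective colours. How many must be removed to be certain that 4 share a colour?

In the worst case you take as many as possible of each colour without reaching 4: 1 + 3 + 1 + 3 + 3 + 3 = 14.
The next one must give 4 of some colour, so 14 + 1 = 15.

15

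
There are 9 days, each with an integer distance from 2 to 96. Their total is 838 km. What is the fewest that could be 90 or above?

Suppose at most 9 − j of them reach 90; then j values are ≤ 89 and the rest ≤ 96.
The total is then ≤ 89·j + 96·(9 − j) = 864 − 7j. For this to be ≥ 838 we need j ≤ 3, so at least 9 − 3 = 6 must reach 90.
Exactly 6 works: 6 values at 96 and 3 at 89 total 843; lower one of the high values by 5 (still ≥ 90) to hit 838.

6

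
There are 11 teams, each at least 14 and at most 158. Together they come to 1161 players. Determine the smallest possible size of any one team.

14

To make one team as small as possible, make the other 10 as large as possible.
The other 10 can take up 10 × 158 = 1580 ≥ 1161 − 14, so one team can sit at its floor of 14.
Achievable: one at 14 and the other 10 totalling 1147, which fits since 10 × 14 ≤ 1147 ≤ 10 × 158.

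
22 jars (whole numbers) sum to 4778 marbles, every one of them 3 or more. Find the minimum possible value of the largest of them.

The 22 values sum to 4778, so their maximum is at least ⌈4778/22⌉ = 218.
Taking 18 copies of 217 and 4 copies of 218 gives exactly 4778, so 218 is attained.

218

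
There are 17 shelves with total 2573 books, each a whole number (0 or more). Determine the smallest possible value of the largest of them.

152

If every one of the 17 were at most 151, the total would be at most 17 × 151 = 2567 < 2573.
Achievable: 6 of them at 152 and 11 at 151 total 2573.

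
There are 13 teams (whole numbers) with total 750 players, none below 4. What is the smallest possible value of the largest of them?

The average is 750/13 > 57, so not all 13 can be 57 or less; the largest is ≥ 58.
Equality holds with 9 values of 58 and 4 values of 57.

58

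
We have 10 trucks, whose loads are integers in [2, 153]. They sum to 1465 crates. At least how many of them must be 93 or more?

If only k of them are at least 93, the other 10 − k are at most 92, so the total is at most k·153 + (10 − k)·92.
This must reach 1465, so k·153 + (10 − k)·92 ≥ 1465, giving k ≥ 9.
Exactly 9 works: 9 values at 153 and 1 at 92 total 1469; lower one of the high values by 4 (still ≥ 93) to hit 1465.

9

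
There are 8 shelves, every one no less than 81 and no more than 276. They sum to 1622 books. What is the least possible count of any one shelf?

81

To make one shelf as small as possible, make the other 7 as large as possible.
The other 7 can take up 7 × 276 = 1932 ≥ 1622 − 81, so one shelf can sit at its floor of 81.
Achievable: one at 81 and the other 7 totalling 1541, which fits since 7 × 81 ≤ 1541 ≤ 7 × 276.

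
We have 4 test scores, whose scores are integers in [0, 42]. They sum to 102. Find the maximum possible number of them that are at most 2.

Each value at 2 or below falls at least 42 − 2 = 40 short of the ceiling 42.
The ceiling total is 4 × 42 = 168, and we need 102, so at most ⌊(168 − 102)/40⌋ = 1 can be that low.
k = 1 is achieved by 1 value at 2 and 3 at 42, total 128; lower one of the 42's by 26 (still > 2) to reach 102.

1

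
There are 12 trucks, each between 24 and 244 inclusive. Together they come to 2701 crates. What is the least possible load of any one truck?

Minimizing one value means maximizing the remaining 11.
The other 11 can take up 11 × 244 = 2684 ≥ 2701 − 24, so one truck can sit at its floor of 24.
Achievable: one at 24 and the other 11 totalling 2677, which fits since 11 × 24 ≤ 2677 ≤ 11 × 244.

24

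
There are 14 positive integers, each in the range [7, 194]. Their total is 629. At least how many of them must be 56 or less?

Let j be the number exceeding 56. Then the total is ≥ 57·j + 7·(14 − j) = 98 + 50j.
So 50j ≤ 531 and j ≤ 10; hence at least 14 − 10 = 4 are ≤ 56.
Exactly 4 works: 4 values at 7 and 10 at 57 total 598; raise one of the low values by 31 (still ≤ 56) to hit 629.

4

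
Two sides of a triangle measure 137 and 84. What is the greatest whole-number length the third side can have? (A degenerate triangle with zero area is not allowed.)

The third side must be less than 137 + 84 = 221.
The largest integer below 221 is 220.

220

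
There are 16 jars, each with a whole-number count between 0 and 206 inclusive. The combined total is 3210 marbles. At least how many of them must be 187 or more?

If only k of them are at least 187, the other 16 − k are at most 186, so the total is at most k·206 + (16 − k)·186.
This must reach 3210, so k·206 + (16 − k)·186 ≥ 3210, giving k ≥ 12.
Exactly 12 works: 12 values at 206 and 4 at 186 total 3216; lower one of the high values by 6 (still ≥ 187) to hit 3210.

12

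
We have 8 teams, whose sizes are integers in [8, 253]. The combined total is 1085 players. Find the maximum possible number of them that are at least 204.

5

With k values at 204 or above and the rest at least 8, the sum is at least 64 + 196k.
Since the sum is 1085, we need 196k ≤ 1021, i.e. k ≤ 5.
k = 5 is achieved by 5 values at 204 and 3 at 8, total 1044; add 41 to one value (staying below 204) to reach 1085.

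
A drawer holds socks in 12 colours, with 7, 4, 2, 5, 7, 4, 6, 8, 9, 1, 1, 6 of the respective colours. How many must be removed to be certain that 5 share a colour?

41

In the worst case you take as many as possible of each colour without reaching 5: 4 + 4 + 2 + 4 + 4 + 4 + 4 + 4 + 4 + 1 + 1 + 4 = 40.
The next one must give 5 of some colour, so 40 + 1 = 41.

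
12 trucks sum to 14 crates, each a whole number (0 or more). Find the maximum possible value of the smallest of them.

1

The 12 values sum to 14, so their minimum is at most ⌊14/12⌋ = 1.
Taking 10 copies of 1 and 2 copies of 2 gives exactly 14, so 1 is attained.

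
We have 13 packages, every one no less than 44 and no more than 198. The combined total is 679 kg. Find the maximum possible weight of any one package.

Maximizing one value means minimizing the remaining 12.
The other 12 contribute at least 12 × 44 = 528, leaving at most 679 − 528 = 151.
Since 151 ≤ 198, this is achievable: one at 151 and 12 at 44.

151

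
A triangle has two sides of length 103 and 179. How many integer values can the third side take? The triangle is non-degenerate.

The triangle inequality gives |103 − 179| < c < 103 + 179, i.e. 76 < c < 282.
So c can be any integer from 77 to 281: 205 values.

205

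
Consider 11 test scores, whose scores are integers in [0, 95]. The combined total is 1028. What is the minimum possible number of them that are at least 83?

10

Each value short of 83 is at most 82, costing at least 95 − 82 = 13 against the maximum total of 1045.
We can afford to lose at most 1045 − 1028 = 17, so at most ⌊17/13⌋ = 1 fall short, and at least 10 are ≥ 83.
Exactly 10 works: 10 values at 95 and 1 at 82 total 1032; lower one of the high values by 4 (still ≥ 83) to hit 1028.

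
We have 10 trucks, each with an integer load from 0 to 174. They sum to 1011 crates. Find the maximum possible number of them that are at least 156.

Suppose k of them are at least 156. Those contribute at least 156 each and the other 10 − k at least 0 each.
So the total is at least 156k + 0(10 − k) = 0 + 156k. This must be ≤ 1011, giving k ≤ 6.
k = 6 is achieved by 6 values at 156 and 4 at 0, total 936; add 75 to one value (staying below 156) to reach 1011.

6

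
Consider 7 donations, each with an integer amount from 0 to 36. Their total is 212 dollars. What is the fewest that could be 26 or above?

4

Each value short of 26 is at most 25, costing at least 36 − 25 = 11 against the maximum total of 252.
We can afford to lose at most 252 − 212 = 40, so at most ⌊40/11⌋ = 3 fall short, and at least 4 are ≥ 26.
Exactly 4 works: 4 values at 36 and 3 at 25 total 219; lower one of the high values by 7 (still ≥ 26) to hit 212.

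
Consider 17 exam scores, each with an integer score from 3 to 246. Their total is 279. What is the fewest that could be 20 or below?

Let j be the number exceeding 20. Then the total is ≥ 21·j + 3·(17 − j) = 51 + 18j.
So 18j ≤ 228 and j ≤ 12; hence at least 17 − 12 = 5 are ≤ 20.
Exactly 5 works: 5 values at 3 and 12 at 21 total 267; raise one of the low values by 12 (still ≤ 20) to hit 279.

5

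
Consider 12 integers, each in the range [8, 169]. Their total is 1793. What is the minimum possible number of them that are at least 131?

6

Each value short of 131 is at most 130, costing at least 169 − 130 = 39 against the maximum total of 2028.
We can afford to lose at most 2028 − 1793 = 235, so at most ⌊235/39⌋ = 6 fall short, and at least 6 are ≥ 131.
Exactly 6 works: 6 values at 169 and 6 at 130 total 1794; lower one of the high values by 1 (still ≥ 131) to hit 1793.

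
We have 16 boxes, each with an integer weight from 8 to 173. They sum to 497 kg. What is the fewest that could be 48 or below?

7

Each value above 48 is at least 49, contributing at least 49 − 8 = 41 above the floor 8.
The sum exceeds the floor total 128 by 369, so at most ⌊369/41⌋ = 9 exceed 48, and at least 7 are ≤ 48.
Exactly 7 works: 7 values at 8 and 9 at 49 total 497.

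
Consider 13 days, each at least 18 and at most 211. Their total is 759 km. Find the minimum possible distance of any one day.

18

To make one day as small as possible, make the other 12 as large as possible.
The other 12 can take up 12 × 211 = 2532 ≥ 759 − 18, so one day can sit at its floor of 18.
Achievable: one at 18 and the other 12 totalling 741, which fits since 12 × 18 ≤ 741 ≤ 12 × 211.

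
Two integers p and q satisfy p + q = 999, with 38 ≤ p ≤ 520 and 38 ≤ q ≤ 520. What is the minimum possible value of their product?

Since p + q is fixed, pushing one of them to its bound minimizes the product.
The extreme feasible split is p = 479, q = 520, giving pq = 249080.

249080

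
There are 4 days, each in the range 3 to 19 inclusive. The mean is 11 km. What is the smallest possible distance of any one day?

3

Minimizing one value means maximizing the remaining 3.
The total is 4 × 11 = 44.
The other 3 can take up 3 × 19 = 57 ≥ 44 − 3, so one day can sit at its floor of 3.
Achievable: one at 3 and the other 3 totalling 41, which fits since 3 × 3 ≤ 41 ≤ 3 × 19.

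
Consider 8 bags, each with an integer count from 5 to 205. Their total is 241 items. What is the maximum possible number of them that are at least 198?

1

Suppose k of them are at least 198. Those contribute at least 198 each and the other 8 − k at least 5 each.
So the total is at least 198k + 5(8 − k) = 40 + 193k. This must be ≤ 241, giving k ≤ 1.
k = 1 is achieved by 1 value at 198 and 7 at 5, total 233; add 8 to one value (staying below 198) to reach 241.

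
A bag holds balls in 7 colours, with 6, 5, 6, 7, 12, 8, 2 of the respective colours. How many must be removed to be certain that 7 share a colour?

In the worst case you take as many as possible of each colour without reaching 7: 6 + 5 + 6 + 6 + 6 + 6 + 2 = 37.
The next one must give 7 of some colour, so 37 + 1 = 38.

38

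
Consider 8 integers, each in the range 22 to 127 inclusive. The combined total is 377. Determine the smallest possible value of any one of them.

22

To make one integer as small as possible, make the other 7 as large as possible.
The other 7 can take up 7 × 127 = 889 ≥ 377 − 22, so one integer can sit at its floor of 22.
Achievable: one at 22 and the other 7 totalling 355, which fits since 7 × 22 ≤ 355 ≤ 7 × 127.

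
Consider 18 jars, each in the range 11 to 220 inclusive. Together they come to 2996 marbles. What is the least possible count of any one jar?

11

Minimizing one value means maximizing the remaining 17.
The other 17 can take up 17 × 220 = 3740 ≥ 2996 − 11, so one jar can sit at its floor of 11.
Achievable: one at 11 and the other 17 totalling 2985, which fits since 17 × 11 ≤ 2985 ≤ 17 × 220.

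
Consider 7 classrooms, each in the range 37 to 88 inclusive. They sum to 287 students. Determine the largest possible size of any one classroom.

To make one classroom as large as possible, make the other 6 as small as possible.
The other 6 contribute at least 6 × 37 = 222, leaving at most 287 − 222 = 65.
Since 65 ≤ 88, this is achievable: one at 65 and 6 at 37.

65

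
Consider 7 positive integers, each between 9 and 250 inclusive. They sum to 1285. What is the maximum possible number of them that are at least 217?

With k values at 217 or above and the rest at least 9, the sum is at least 63 + 208k.
Since the sum is 1285, we need 208k ≤ 1222, i.e. k ≤ 5.
k = 5 is achieved by 5 values at 217 and 2 at 9, total 1103; add 182 to one value (staying below 217) to reach 1285.

5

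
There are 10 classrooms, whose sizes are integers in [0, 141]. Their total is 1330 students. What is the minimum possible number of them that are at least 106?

Each value short of 106 is at most 105, costing at least 141 − 105 = 36 against the maximum total of 1410.
We can afford to lose at most 1410 − 1330 = 80, so at most ⌊80/36⌋ = 2 fall short, and at least 8 are ≥ 106.
Exactly 8 works: 8 values at 141 and 2 at 105 total 1338; lower one of the high values by 8 (still ≥ 106) to hit 1330.

8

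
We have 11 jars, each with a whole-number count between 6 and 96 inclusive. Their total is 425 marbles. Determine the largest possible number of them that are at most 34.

Each value at 34 or below falls at least 96 − 34 = 62 short of the ceiling 96.
The ceiling total is 11 × 96 = 1056, and we need 425, so at most ⌊(1056 − 425)/62⌋ = 10 can be that low.
k = 10 is achieved by 10 values at 34 and 1 at 96, total 436; lower one of the 96's by 11 (still > 34) to reach 425.

10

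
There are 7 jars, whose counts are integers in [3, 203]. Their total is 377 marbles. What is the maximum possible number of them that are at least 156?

2

Suppose k of them are at least 156. Those contribute at least 156 each and the other 7 − k at least 3 each.
So the total is at least 156k + 3(7 − k) = 21 + 153k. This must be ≤ 377, giving k ≤ 2.
k = 2 is achieved by 2 values at 156 and 5 at 3, total 327; add 50 to one value (staying below 156) to reach 377.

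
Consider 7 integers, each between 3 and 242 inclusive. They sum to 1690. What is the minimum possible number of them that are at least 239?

Each value short of 239 is at most 238, costing at least 242 − 238 = 4 against the maximum total of 1694.
We can afford to lose at most 1694 − 1690 = 4, so at most ⌊4/4⌋ = 1 fall short, and at least 6 are ≥ 239.
Exactly 6 works: 6 values at 242 and 1 at 238 total 1690.

6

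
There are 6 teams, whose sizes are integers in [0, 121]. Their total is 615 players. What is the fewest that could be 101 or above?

Suppose at most 6 − j of them reach 101; then j values are ≤ 100 and the rest ≤ 121.
The total is then ≤ 100·j + 121·(6 − j) = 726 − 21j. For this to be ≥ 615 we need j ≤ 5, so at least 6 − 5 = 1 must reach 101.
Exactly 1 works: 1 value at 121 and 5 at 100 total 621; lower one of the high values by 6 (still ≥ 101) to hit 615.

1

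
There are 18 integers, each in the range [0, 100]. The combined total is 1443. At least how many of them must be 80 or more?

If only k of them are at least 80, the other 18 − k are at most 79, so the total is at most k·100 + (18 − k)·79.
This must reach 1443, so k·100 + (18 − k)·79 ≥ 1443, giving k ≥ 1.
Exactly 1 works: 1 value at 100 and 17 at 79 total 1443.

1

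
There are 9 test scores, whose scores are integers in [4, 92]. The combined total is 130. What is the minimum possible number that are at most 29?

If only k of them are at most 29, the other 9 − k are at least 30, so the total is at least (9 − k)·30 + k·4.
This is ≤ 130, so (9 − k)·30 + 4k ≤ 130, which gives k ≥ 6.
Exactly 6 works: 6 values at 4 and 3 at 30 total 114; raise one of the low values by 16 (still ≤ 29) to hit 130.

6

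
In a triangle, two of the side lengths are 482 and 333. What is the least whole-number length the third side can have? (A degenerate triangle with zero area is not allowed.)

150

The third side must exceed |482 − 333| = 149.
The smallest integer above 149 is 150.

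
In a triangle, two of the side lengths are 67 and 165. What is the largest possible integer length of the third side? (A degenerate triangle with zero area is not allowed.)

231

The third side must be less than 67 + 165 = 232.
The largest integer below 232 is 231.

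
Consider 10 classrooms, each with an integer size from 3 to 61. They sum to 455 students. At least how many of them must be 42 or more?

If only k of them are at least 42, the other 10 − k are at most 41, so the total is at most k·61 + (10 − k)·41.
This must reach 455, so k·61 + (10 − k)·41 ≥ 455, giving k ≥ 3.
Exactly 3 works: 3 values at 61 and 7 at 41 total 470; lower one of the high values by 15 (still ≥ 42) to hit 455.

3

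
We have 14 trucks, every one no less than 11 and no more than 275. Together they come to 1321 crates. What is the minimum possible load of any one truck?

11

Minimizing one value means maximizing the remaining 13.
The other 13 can take up 13 × 275 = 3575 ≥ 1321 − 11, so one truck can sit at its floor of 11.
Achievable: one at 11 and the other 13 totalling 1310, which fits since 13 × 11 ≤ 1310 ≤ 13 × 275.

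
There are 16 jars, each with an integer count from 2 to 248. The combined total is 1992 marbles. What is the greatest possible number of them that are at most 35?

9

Suppose k of them are at most 35. Those contribute at most 35 each and the rest at most 248 each.
So the total is at most 35k + 248(16 − k) = 3968 − 213k. This must still be ≥ 1992, so k ≤ 9.
k = 9 is achieved by 9 values at 35 and 7 at 248, total 2051; lower one of the 248's by 59 (still > 35) to reach 1992.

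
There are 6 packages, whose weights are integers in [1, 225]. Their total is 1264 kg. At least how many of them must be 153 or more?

Suppose at most 6 − j of them reach 153; then j values are ≤ 152 and the rest ≤ 225.
The total is then ≤ 152·j + 225·(6 − j) = 1350 − 73j. For this to be ≥ 1264 we need j ≤ 1, so at least 6 − 1 = 5 must reach 153.
Exactly 5 works: 5 values at 225 and 1 at 152 total 1277; lower one of the high values by 13 (still ≥ 153) to hit 1264.

5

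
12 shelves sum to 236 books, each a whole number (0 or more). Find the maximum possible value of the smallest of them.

If every one of the 12 were at least 20, the total would be at least 12 × 20 = 240 > 236.
Equality holds with 4 values of 19 and 8 values of 20.

19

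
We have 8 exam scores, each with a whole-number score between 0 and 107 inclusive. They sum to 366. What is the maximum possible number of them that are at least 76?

With k values at 76 or above and the rest at least 0, the sum is at least 0 + 76k.
Since the sum is 366, we need 76k ≤ 366, i.e. k ≤ 4.
k = 4 is achieved by 4 values at 76 and 4 at 0, total 304; add 62 to one value (staying below 76) to reach 366.

4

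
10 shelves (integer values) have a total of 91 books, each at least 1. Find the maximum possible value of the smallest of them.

9

The average is 91/10 < 10, so some value is ≤ 9.
Equality holds with 9 values of 9 and 1 value of 10.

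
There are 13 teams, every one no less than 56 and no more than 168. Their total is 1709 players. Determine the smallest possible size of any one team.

56

Minimizing one value means maximizing the remaining 12.
The other 12 can take up 12 × 168 = 2016 ≥ 1709 − 56, so one team can sit at its floor of 56.
Achievable: one at 56 and the other 12 totalling 1653, which fits since 12 × 56 ≤ 1653 ≤ 12 × 168.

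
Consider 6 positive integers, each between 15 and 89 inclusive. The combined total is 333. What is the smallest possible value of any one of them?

15

Minimizing one value means maximizing the remaining 5.
The other 5 can take up 5 × 89 = 445 ≥ 333 − 15, so one integer can sit at its floor of 15.
Achievable: one at 15 and the other 5 totalling 318, which fits since 5 × 15 ≤ 318 ≤ 5 × 89.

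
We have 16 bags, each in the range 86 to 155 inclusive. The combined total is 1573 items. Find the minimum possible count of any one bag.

86

Minimizing one value means maximizing the remaining 15.
The other 15 can take up 15 × 155 = 2325 ≥ 1573 − 86, so one bag can sit at its floor of 86.
Achievable: one at 86 and the other 15 totalling 1487, which fits since 15 × 86 ≤ 1487 ≤ 15 × 155.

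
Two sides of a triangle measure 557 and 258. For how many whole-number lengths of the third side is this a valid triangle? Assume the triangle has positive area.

The triangle inequality gives |557 − 258| < c < 557 + 258, i.e. 299 < c < 815.
So c can be any integer from 300 to 814: 515 values.

515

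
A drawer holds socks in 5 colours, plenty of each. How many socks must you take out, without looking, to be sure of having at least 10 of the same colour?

46

You could draw 9 of every colour without reaching 10 of any — 45 in all.
One more forces 10 of some colour, so 45 + 1 = 46.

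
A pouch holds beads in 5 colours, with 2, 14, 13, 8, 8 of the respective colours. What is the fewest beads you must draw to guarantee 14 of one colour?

In the worst case you take as many as possible of each colour without reaching 14: 2 + 13 + 13 + 8 + 8 = 44.
The next one must give 14 of some colour, so 44 + 1 = 45.

45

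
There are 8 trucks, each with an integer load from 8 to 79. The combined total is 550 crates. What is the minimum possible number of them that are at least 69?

Each value short of 69 is at most 68, costing at least 79 − 68 = 11 against the maximum total of 632.
We can afford to lose at most 632 − 550 = 82, so at most ⌊82/11⌋ = 7 fall short, and at least 1 are ≥ 69.
Exactly 1 works: 1 value at 79 and 7 at 68 total 555; lower one of the high values by 5 (still ≥ 69) to hit 550.

1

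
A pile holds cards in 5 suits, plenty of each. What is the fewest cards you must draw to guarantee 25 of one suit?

121

You could draw 24 of every suit without reaching 25 of any — 120 in all.
One more forces 25 of some suit, so 120 + 1 = 121.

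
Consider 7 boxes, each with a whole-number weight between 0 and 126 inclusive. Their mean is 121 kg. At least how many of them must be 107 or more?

6

The total is 7 × 121 = 847.
Suppose at most 7 − j of them reach 107; then j values are ≤ 106 and the rest ≤ 126.
The total is then ≤ 106·j + 126·(7 − j) = 882 − 20j. For this to be ≥ 847 we need j ≤ 1, so at least 7 − 1 = 6 must reach 107.
Exactly 6 works: 6 values at 126 and 1 at 106 total 862; lower one of the high values by 15 (still ≥ 107) to hit 847.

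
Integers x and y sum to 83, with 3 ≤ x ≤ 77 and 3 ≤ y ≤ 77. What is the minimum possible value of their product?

462

xy = x(83 − x) is concave in x, so over [6, 77] it is minimized at an endpoint.
The extreme feasible split is x = 6, y = 77, giving xy = 462.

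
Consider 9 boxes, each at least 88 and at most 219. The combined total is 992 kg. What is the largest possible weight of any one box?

219

To make one box as large as possible, make the other 8 as small as possible.
The other 8 contribute at least 8 × 88 = 704, leaving at most 992 − 704 = 288.
But each box is capped at 219, so the maximum is 219.
Achievable: one at 219 and the other 8 totalling 773, which fits since 8 × 88 ≤ 773 ≤ 8 × 219.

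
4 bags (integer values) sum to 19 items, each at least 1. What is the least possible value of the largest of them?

The 4 values sum to 19, so their maximum is at least ⌈19/4⌉ = 5.
Equality holds with 3 values of 5 and 1 value of 4.

5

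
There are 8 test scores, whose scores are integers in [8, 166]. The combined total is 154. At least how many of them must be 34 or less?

If only k of them are at most 34, the other 8 − k are at least 35, so the total is at least (8 − k)·35 + k·8.
This is ≤ 154, so (8 − k)·35 + 8k ≤ 154, which gives k ≥ 5.
Exactly 5 works: 5 values at 8 and 3 at 35 total 145; raise one of the low values by 9 (still ≤ 34) to hit 154.

5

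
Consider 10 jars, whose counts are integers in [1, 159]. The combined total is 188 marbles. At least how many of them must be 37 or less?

6

Let j be the number exceeding 37. Then the total is ≥ 38·j + 1·(10 − j) = 10 + 37j.
So 37j ≤ 178 and j ≤ 4; hence at least 10 − 4 = 6 are ≤ 37.
Exactly 6 works: 6 values at 1 and 4 at 38 total 158; raise one of the low values by 30 (still ≤ 37) to hit 188.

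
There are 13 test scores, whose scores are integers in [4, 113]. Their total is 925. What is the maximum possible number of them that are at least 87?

Suppose k of them are at least 87. Those contribute at least 87 each and the other 13 − k at least 4 each.
So the total is at least 87k + 4(13 − k) = 52 + 83k. This must be ≤ 925, giving k ≤ 10.
k = 10 is achieved by 10 values at 87 and 3 at 4, total 882; add 43 to one value (staying below 87) to reach 925.

10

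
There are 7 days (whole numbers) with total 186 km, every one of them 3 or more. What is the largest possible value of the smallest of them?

If every one of the 7 were at least 27, the total would be at least 7 × 27 = 189 > 186.
Equality holds with 3 values of 26 and 4 values of 27.

26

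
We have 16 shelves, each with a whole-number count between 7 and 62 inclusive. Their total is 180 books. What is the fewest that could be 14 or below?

8

If only k of them are at most 14, the other 16 − k are at least 15, so the total is at least (16 − k)·15 + k·7.
This is ≤ 180, so (16 − k)·15 + 7k ≤ 180, which gives k ≥ 8.
Exactly 8 works: 8 values at 7 and 8 at 15 total 176; raise one of the low values by 4 (still ≤ 14) to hit 180.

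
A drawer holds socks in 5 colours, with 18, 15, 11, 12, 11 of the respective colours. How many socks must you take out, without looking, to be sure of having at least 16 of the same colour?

65

In the worst case you take as many as possible of each colour without reaching 16: 15 + 15 + 11 + 12 + 11 = 64.
The next one must give 16 of some colour, so 64 + 1 = 65.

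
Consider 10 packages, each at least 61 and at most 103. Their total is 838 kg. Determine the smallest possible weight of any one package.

61

Minimizing one value means maximizing the remaining 9.
The other 9 can take up 9 × 103 = 927 ≥ 838 − 61, so one package can sit at its floor of 61.
Achievable: one at 61 and the other 9 totalling 777, which fits since 9 × 61 ≤ 777 ≤ 9 × 103.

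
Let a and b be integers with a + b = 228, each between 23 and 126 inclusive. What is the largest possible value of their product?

12996

ab = a(228 − a) is maximized when a is as near 228/2 as the bounds allow.
Taking a = 114 and b = 114 (both in [23, 126]) gives ab = 12996.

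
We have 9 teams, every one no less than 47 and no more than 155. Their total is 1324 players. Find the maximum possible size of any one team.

155

To make one team as large as possible, make the other 8 as small as possible.
The other 8 contribute at least 8 × 47 = 376, leaving at most 1324 − 376 = 948.
But each team is capped at 155, so the maximum is 155.
Achievable: one at 155 and the other 8 totalling 1169, which fits since 8 × 47 ≤ 1169 ≤ 8 × 155.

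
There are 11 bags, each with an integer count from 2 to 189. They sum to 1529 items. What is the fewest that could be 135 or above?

1

If only k of them are at least 135, the other 11 − k are at most 134, so the total is at most k·189 + (11 − k)·134.
This must reach 1529, so k·189 + (11 − k)·134 ≥ 1529, giving k ≥ 1.
Exactly 1 works: 1 value at 189 and 10 at 134 total 1529.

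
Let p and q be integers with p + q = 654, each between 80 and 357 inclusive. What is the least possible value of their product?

106029

For a fixed sum, pq is smallest when p and q are as far apart as possible.
The extreme feasible split is p = 297, q = 357, giving pq = 106029.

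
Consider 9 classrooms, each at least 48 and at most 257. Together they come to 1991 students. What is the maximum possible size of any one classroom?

257

Maximizing one value means minimizing the remaining 8.
The other 8 contribute at least 8 × 48 = 384, leaving at most 1991 − 384 = 1607.
But each classroom is capped at 257, so the maximum is 257.
Achievable: one at 257 and the other 8 totalling 1734, which fits since 8 × 48 ≤ 1734 ≤ 8 × 257.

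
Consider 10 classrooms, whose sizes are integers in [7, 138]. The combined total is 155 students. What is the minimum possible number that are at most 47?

8

Let j be the number exceeding 47. Then the total is ≥ 48·j + 7·(10 − j) = 70 + 41j.
So 41j ≤ 85 and j ≤ 2; hence at least 10 − 2 = 8 are ≤ 47.
Exactly 8 works: 8 values at 7 and 2 at 48 total 152; raise one of the low values by 3 (still ≤ 47) to hit 155.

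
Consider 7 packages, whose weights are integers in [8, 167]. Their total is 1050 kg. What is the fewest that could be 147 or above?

Each value short of 147 is at most 146, costing at least 167 − 146 = 21 against the maximum total of 1169.
We can afford to lose at most 1169 − 1050 = 119, so at most ⌊119/21⌋ = 5 fall short, and at least 2 are ≥ 147.
Exactly 2 works: 2 values at 167 and 5 at 146 total 1064; lower one of the high values by 14 (still ≥ 147) to hit 1050.

2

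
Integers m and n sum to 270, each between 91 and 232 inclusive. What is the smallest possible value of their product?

For a fixed sum, mn is smallest when m and n are as far apart as possible.
The extreme feasible split is m = 91, n = 179, giving mn = 16289.

16289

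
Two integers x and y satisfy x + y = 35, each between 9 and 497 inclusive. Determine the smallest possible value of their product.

234

xy = x(35 − x) is concave in x, so over [9, 26] it is minimized at an endpoint.
At the endpoint x = 9, y = 35 − 9 = 26, so xy = 9 × 26 = 234.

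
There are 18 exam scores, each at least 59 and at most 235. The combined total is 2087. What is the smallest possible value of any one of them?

59

Minimizing one value means maximizing the remaining 17.
The other 17 can take up 17 × 235 = 3995 ≥ 2087 − 59, so one score can sit at its floor of 59.
Achievable: one at 59 and the other 17 totalling 2028, which fits since 17 × 59 ≤ 2028 ≤ 17 × 235.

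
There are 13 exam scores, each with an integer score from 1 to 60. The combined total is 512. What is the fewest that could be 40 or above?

1

Each value short of 40 is at most 39, costing at least 60 − 39 = 21 against the maximum total of 780.
We can afford to lose at most 780 − 512 = 268, so at most ⌊268/21⌋ = 12 fall short, and at least 1 are ≥ 40.
Exactly 1 works: 1 value at 60 and 12 at 39 total 528; lower one of the high values by 16 (still ≥ 40) to hit 512.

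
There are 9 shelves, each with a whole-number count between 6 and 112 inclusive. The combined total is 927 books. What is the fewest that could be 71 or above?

8

Suppose at most 9 − j of them reach 71; then j values are ≤ 70 and the rest ≤ 112.
The total is then ≤ 70·j + 112·(9 − j) = 1008 − 42j. For this to be ≥ 927 we need j ≤ 1, so at least 9 − 1 = 8 must reach 71.
Exactly 8 works: 8 values at 112 and 1 at 70 total 966; lower one of the high values by 39 (still ≥ 71) to hit 927.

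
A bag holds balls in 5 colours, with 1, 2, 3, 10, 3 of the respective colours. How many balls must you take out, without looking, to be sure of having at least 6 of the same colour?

15

In the worst case you take as many as possible of each colour without reaching 6: 1 + 2 + 3 + 5 + 3 = 14.
The next one must give 6 of some colour, so 14 + 1 = 15.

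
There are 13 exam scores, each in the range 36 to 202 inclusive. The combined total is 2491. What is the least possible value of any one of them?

To make one score as small as possible, make the other 12 as large as possible.
The other 12 contribute at most 12 × 202 = 2424, leaving at least 2491 − 2424 = 67.
Since 67 ≥ 36, this is achievable: one at 67 and 12 at 202.

67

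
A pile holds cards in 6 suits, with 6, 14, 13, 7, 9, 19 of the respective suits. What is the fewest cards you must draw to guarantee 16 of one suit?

In the worst case you take as many as possible of each suit without reaching 16: 6 + 14 + 13 + 7 + 9 + 15 = 64.
The next one must give 16 of some suit, so 64 + 1 = 65.

65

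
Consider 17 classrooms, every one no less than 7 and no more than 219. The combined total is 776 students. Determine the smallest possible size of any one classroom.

Minimizing one value means maximizing the remaining 16.
The other 16 can take up 16 × 219 = 3504 ≥ 776 − 7, so one classroom can sit at its floor of 7.
Achievable: one at 7 and the other 16 totalling 769, which fits since 16 × 7 ≤ 769 ≤ 16 × 219.

7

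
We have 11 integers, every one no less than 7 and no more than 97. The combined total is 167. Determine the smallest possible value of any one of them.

Minimizing one value means maximizing the remaining 10.
The other 10 can take up 10 × 97 = 970 ≥ 167 − 7, so one integer can sit at its floor of 7.
Achievable: one at 7 and the other 10 totalling 160, which fits since 10 × 7 ≤ 160 ≤ 10 × 97.

7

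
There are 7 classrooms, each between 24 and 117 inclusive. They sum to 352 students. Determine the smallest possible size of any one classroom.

To make one classroom as small as possible, make the other 6 as large as possible.
The other 6 can take up 6 × 117 = 702 ≥ 352 − 24, so one classroom can sit at its floor of 24.
Achievable: one at 24 and the other 6 totalling 328, which fits since 6 × 24 ≤ 328 ≤ 6 × 117.

24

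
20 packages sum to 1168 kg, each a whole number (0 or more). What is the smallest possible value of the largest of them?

The average is 1168/20 > 58, so not all 20 can be 58 or less; the largest is ≥ 59.
Achievable: 8 of them at 59 and 12 at 58 total 1168.

59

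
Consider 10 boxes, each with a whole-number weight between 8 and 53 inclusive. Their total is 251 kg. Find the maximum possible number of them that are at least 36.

6

With k values at 36 or above and the rest at least 8, the sum is at least 80 + 28k.
Since the sum is 251, we need 28k ≤ 171, i.e. k ≤ 6.
k = 6 is achieved by 6 values at 36 and 4 at 8, total 248; add 3 to one value (staying below 36) to reach 251.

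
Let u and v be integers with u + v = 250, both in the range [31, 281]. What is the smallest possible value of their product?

6789

Since u + v is fixed, pushing one of them to its bound minimizes the product.
At the endpoint u = 31, v = 250 − 31 = 219, so uv = 31 × 219 = 6789.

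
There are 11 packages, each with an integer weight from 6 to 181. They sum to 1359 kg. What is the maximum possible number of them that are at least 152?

With k values at 152 or above and the rest at least 6, the sum is at least 66 + 146k.
Since the sum is 1359, we need 146k ≤ 1293, i.e. k ≤ 8.
k = 8 is achieved by 8 values at 152 and 3 at 6, total 1234; add 125 to one value (staying below 152) to reach 1359.

8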